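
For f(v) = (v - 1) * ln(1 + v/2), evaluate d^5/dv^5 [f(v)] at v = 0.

-21/8

Shift and add copies of the series according to the polynomial's terms.
The coefficient of v^5 in the expansion is -7/320, so f^(5)(0) = 5! * (-7/320) = -21/8.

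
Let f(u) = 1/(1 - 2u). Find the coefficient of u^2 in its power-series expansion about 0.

4

[u^0] = 1;  [u^1] = 2;  [u^2] = 4.
So c_2 = f′′(0)/2! = 4.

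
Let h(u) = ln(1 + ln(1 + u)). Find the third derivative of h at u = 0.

7

Compose series: expand the inner function first, then feed it into the outer expansion.
From the series, [u^3] h = 7/6; multiply by 3! = 6 to get 7.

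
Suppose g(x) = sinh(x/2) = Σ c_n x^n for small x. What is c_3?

Apply the Taylor formula c_k = f^(k)(a)/k!.

1/48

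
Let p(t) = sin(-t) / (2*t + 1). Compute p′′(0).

Use 1/(1 - r) = Σ r^k on the denominator, then take the Cauchy product.
The coefficient of t^2 in the expansion is 2, so p′′(0) = 2! * (2) = 4.

4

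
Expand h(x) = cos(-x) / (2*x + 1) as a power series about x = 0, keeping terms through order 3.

Multiply the numerator's expansion by the denominator's geometric series.
[x^0] = 1;  [x^1] = -2;  [x^2] = 7/2;  [x^3] = -7.

-7*x^3 + 7*x^2/2 - 2*x + 1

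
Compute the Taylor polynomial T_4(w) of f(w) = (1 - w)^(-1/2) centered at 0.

Compute the successive derivatives at the expansion point and divide by k!.
[w^0] = 1;  [w^1] = 1/2;  [w^2] = 3/8;  [w^3] = 5/16;  [w^4] = 35/128.

35*w^4/128 + 5*w^3/16 + 3*w^2/8 + w/2 + 1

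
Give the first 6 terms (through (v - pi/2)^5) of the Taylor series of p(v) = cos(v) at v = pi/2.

-(v - pi/2)^5/120 + (v - pi/2)^3/6 - (v - pi/2)

p(pi/2) = 0
p′(pi/2) = -1
p′′(pi/2) = 0
p′′′(pi/2) = 1
p^(4)(pi/2) = 0
p^(5)(pi/2) = -1
The Taylor polynomial is Σ p^(k)(pi/2)/k! · (v - pi/2)^k.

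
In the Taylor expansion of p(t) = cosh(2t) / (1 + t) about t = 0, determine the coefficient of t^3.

Write out both Maclaurin series and multiply, keeping only the needed powers.
p(0) = 1
p′(0) = -1
p′′(0) = 6
p′′′(0) = -18
So c_3 = p′′′(0)/3! = -3.

-3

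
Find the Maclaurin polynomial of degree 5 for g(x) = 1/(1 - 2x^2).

4*x^4 + 2*x^2 + 1

Differentiate repeatedly and evaluate at the center.
[x^0] = 1;  [x^1] = 0;  [x^2] = 2;  [x^3] = 0;  [x^4] = 4;  [x^5] = 0.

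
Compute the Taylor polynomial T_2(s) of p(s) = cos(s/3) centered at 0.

Apply the Taylor formula c_k = f^(k)(a)/k!.

1 - s^2/18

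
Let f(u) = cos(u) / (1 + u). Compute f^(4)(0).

Expand each factor separately, then convolve coefficients.
From the series, [u^4] f = 13/24; multiply by 4! = 24 to get 13.

13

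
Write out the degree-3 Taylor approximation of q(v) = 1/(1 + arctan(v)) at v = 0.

-2*v^3/3 + v^2 - v + 1

Substitute the inner expansion into the outer series and collect powers.
q(0) = 1
q′(0) = -1
q′′(0) = 2
q′′′(0) = -4
Dividing each by k! gives the coefficients c_0, ..., c_3.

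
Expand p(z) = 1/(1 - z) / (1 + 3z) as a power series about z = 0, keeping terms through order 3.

-20*z^3 + 7*z^2 - 2*z + 1

Multiply the two series term by term and collect like powers.
p(0) = 1
p′(0) = -2
p′′(0) = 14
p′′′(0) = -120
Then c_k = p^(k)(0)/k! gives each Taylor coefficient.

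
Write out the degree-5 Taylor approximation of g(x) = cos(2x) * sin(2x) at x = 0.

64*x^5/15 - 16*x^3/3 + 2*x

Multiply the two series term by term and collect like powers.
g(0) = 0
g′(0) = 2
g′′(0) = 0
g′′′(0) = -32
g^(4)(0) = 0
g^(5)(0) = 512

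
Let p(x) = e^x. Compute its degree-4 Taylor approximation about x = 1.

e*(x - 1)^4/24 + e*(x - 1)^3/6 + e*(x - 1)^2/2 + e*(x - 1) + e

Differentiate repeatedly and evaluate at the center.
[(x - 1)^0] = e;  [(x - 1)^1] = e;  [(x - 1)^2] = e/2;  [(x - 1)^3] = e/6;  [(x - 1)^4] = e/24.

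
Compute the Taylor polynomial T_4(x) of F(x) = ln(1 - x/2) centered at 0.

-x^4/64 - x^3/24 - x^2/8 - x/2

Compute the successive derivatives at the expansion point and divide by k!.
F(0) = 0
F′(0) = -1/2
F′′(0) = -1/4
F′′′(0) = -1/4
F^(4)(0) = -3/8
Dividing each by k! gives the coefficients c_0, ..., c_4.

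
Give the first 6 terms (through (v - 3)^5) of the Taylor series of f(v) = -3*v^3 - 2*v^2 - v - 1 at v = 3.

-3*(v - 3)^3 - 29*(v - 3)^2 - 94*(v - 3) - 103

Differentiate repeatedly and evaluate at the center.
f(3) = -103
f′(3) = -94
f′′(3) = -58
f′′′(3) = -18
f^(4)(3) = 0
f^(5)(3) = 0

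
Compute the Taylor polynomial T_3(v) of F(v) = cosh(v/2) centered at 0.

v^2/8 + 1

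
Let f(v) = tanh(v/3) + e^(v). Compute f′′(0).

Combine the two series term by term.
The coefficient of v^2 in the expansion is 1/2, so f′′(0) = 2! * (1/2) = 1.

1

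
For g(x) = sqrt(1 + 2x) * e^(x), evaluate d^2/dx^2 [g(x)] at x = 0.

Write out both Maclaurin series and multiply, keeping only the needed powers.
The coefficient of x^2 in the expansion is 1, so g′′(0) = 2! * (1) = 2.

2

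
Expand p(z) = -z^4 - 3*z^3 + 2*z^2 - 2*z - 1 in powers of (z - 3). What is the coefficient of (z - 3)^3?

-15

[(z - 3)^0] = -151;  [(z - 3)^1] = -179;  [(z - 3)^2] = -79;  [(z - 3)^3] = -15.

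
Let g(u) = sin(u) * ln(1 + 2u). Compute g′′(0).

Expand each factor separately, then convolve coefficients.
The coefficient of u^2 in the expansion is 2, so g′′(0) = 2! * (2) = 4.

4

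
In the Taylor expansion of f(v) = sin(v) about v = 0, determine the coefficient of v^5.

[v^0] = 0;  [v^1] = 1;  [v^2] = 0;  [v^3] = -1/6;  [v^4] = 0;  [v^5] = 1/120.

1/120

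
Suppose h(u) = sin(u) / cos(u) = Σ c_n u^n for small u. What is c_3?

Invert the denominator's series and multiply.
[u^0] = 0;  [u^1] = 1;  [u^2] = 0;  [u^3] = 1/3.

1/3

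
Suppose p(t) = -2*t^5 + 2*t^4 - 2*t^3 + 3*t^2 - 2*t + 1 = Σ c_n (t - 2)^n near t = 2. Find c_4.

-18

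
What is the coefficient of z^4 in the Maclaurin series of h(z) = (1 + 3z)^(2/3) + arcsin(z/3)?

Combine the two series term by term.
So c_4 = h^(4)(0)/4! = -7/3.

-7/3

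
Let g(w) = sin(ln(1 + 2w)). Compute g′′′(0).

8

Compose series: expand the inner function first, then feed it into the outer expansion.
The coefficient of w^3 in the expansion is 4/3, so g′′′(0) = 3! * (4/3) = 8.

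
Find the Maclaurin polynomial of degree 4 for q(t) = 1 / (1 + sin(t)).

2*t^4/3 - 5*t^3/6 + t^2 - t + 1

Expand as Σ (-1)^k u^k with u equal to the inner function's series.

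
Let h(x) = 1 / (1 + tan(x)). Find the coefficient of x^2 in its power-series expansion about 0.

1

Write 1/(1+u) = 1 - u + u^2 - u^3 + ... and substitute the series for u.
h(0) = 1
h′(0) = -1
h′′(0) = 2
Dividing each by k! gives the coefficients c_0, ..., c_2.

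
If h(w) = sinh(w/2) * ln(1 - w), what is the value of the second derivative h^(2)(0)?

Take the Cauchy product of the two expansions.
The coefficient of w^2 in the expansion is -1/2, so h′′(0) = 2! * (-1/2) = -1.

-1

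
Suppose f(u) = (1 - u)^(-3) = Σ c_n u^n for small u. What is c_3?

[u^0] = 1;  [u^1] = 3;  [u^2] = 6;  [u^3] = 10.
So c_3 = f′′′(0)/3! = 10.

10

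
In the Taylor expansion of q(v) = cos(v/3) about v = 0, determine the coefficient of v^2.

-1/18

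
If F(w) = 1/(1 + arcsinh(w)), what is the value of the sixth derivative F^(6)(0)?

Substitute the inner expansion into the outer series and collect powers.
The coefficient of w^6 in the expansion is 23/45, so F^(6)(0) = 6! * (23/45) = 368.

368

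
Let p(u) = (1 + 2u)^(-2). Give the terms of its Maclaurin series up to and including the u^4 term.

80*u^4 - 32*u^3 + 12*u^2 - 4*u + 1

Compute the successive derivatives at the expansion point and divide by k!.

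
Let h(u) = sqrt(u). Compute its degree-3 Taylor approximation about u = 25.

Apply the Taylor formula c_k = f^(k)(a)/k!.
h(25) = 5
h′(25) = 1/10
h′′(25) = -1/500
h′′′(25) = 3/25000

(u - 25)^3/50000 - (u - 25)^2/1000 + (u - 25)/10 + 5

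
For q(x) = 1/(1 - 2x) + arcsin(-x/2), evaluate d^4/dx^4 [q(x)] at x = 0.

Expand each term separately and add.
From the series, [x^4] q = 16; multiply by 4! = 24 to get 384.

384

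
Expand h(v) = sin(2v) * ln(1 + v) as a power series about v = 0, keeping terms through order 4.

Take the Cauchy product of the two expansions.
h(0) = 0
h′(0) = 0
h′′(0) = 4
h′′′(0) = -6
h^(4)(0) = -16
The Taylor polynomial is Σ h^(k)(0)/k! · v^k.

-2*v^4/3 - v^3 + 2*v^2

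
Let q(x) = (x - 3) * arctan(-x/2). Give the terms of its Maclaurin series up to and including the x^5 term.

Shift and add copies of the series according to the polynomial's terms.

3*x^5/160 + x^4/24 - x^3/8 - x^2/2 + 3*x/2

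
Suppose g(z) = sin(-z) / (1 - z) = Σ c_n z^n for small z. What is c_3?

Multiply the two series term by term and collect like powers.
[z^0] = 0;  [z^1] = -1;  [z^2] = -1;  [z^3] = -5/6.

-5/6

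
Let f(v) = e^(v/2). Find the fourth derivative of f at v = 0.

1/16

From the series, [v^4] f = 1/384; multiply by 4! = 24 to get 1/16.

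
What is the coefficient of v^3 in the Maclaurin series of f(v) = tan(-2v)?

-8/3

[v^0] = 0;  [v^1] = -2;  [v^2] = 0;  [v^3] = -8/3.
So c_3 = f′′′(0)/3! = -8/3.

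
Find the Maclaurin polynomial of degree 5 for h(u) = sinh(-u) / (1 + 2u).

Take the Cauchy product of the two expansions.

-667*u^5/40 + 25*u^4/3 - 25*u^3/6 + 2*u^2 - u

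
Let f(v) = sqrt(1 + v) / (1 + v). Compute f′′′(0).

Multiply the two series term by term and collect like powers.
The coefficient of v^3 in the expansion is -5/16, so f′′′(0) = 3! * (-5/16) = -15/8.

-15/8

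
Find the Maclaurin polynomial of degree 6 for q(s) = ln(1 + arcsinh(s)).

-4*s^6/45 + 13*s^5/120 - s^4/12 + s^3/6 - s^2/2 + s

Substitute the inner expansion into the outer series and collect powers.
q(0) = 0
q′(0) = 1
q′′(0) = -1
q′′′(0) = 1
q^(4)(0) = -2
q^(5)(0) = 13
q^(6)(0) = -64
The Taylor polynomial is Σ q^(k)(0)/k! · s^k.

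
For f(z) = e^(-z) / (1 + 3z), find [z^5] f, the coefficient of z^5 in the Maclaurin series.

Expand each factor separately, then convolve coefficients.
[z^0] = 1;  [z^1] = -4;  [z^2] = 25/2;  [z^3] = -113/3;  [z^4] = 2713/24;  [z^5] = -5087/15.

-5087/15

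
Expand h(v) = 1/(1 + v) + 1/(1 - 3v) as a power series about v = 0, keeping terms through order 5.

Expand each term separately and add.
h(0) = 2
h′(0) = 2
h′′(0) = 20
h′′′(0) = 156
h^(4)(0) = 1968
h^(5)(0) = 29040
The Taylor polynomial is Σ h^(k)(0)/k! · v^k.

242*v^5 + 82*v^4 + 26*v^3 + 10*v^2 + 2*v + 2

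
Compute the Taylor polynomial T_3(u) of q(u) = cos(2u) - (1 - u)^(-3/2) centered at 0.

Expand each term separately and add.
q(0) = 0
q′(0) = -3/2
q′′(0) = -31/4
q′′′(0) = -105/8

-35*u^3/16 - 31*u^2/8 - 3*u/2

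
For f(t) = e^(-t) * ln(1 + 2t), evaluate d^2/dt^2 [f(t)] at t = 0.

Multiply the two series term by term and collect like powers.
From the series, [t^2] f = -4; multiply by 2! = 2 to get -8.

-8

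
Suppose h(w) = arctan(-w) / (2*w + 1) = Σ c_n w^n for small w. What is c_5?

-223/15

Use 1/(1 - r) = Σ r^k on the denominator, then take the Cauchy product.
h(0) = 0
h′(0) = -1
h′′(0) = 4
h′′′(0) = -22
h^(4)(0) = 176
h^(5)(0) = -1784
So c_5 = h^(5)(0)/5! = -223/15.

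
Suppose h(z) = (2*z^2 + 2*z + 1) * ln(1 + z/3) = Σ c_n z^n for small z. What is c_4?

Shift and add copies of the series according to the polynomial's terms.
[z^0] = 0;  [z^1] = 1/3;  [z^2] = 11/18;  [z^3] = 46/81;  [z^4] = -29/324.
So c_4 = h^(4)(0)/4! = -29/324.

-29/324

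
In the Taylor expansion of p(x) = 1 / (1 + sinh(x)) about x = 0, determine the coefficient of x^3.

Use the geometric series for the reciprocal, then substitute.
p(0) = 1
p′(0) = -1
p′′(0) = 2
p′′′(0) = -7
So c_3 = p′′′(0)/3! = -7/6.

-7/6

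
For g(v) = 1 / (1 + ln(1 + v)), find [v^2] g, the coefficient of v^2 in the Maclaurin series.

Expand as Σ (-1)^k u^k with u equal to the inner function's series.
g(0) = 1
g′(0) = -1
g′′(0) = 3

3/2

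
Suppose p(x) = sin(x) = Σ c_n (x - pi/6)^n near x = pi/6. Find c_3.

-sqrt(3)/12

Compute the successive derivatives at the expansion point and divide by k!.
So c_3 = p′′′(pi/6)/3! = -sqrt(3)/12.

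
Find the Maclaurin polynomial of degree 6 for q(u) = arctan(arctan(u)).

Compose series: expand the inner function first, then feed it into the outer expansion.
[u^0] = 0;  [u^1] = 1;  [u^2] = 0;  [u^3] = -2/3;  [u^4] = 0;  [u^5] = 11/15;  [u^6] = 0.

11*u^5/15 - 2*u^3/3 + u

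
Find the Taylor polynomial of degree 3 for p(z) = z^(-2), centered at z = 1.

-4*(z - 1)^3 + 3*(z - 1)^2 - 2*(z - 1) + 1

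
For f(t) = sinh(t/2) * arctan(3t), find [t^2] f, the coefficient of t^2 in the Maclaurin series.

3/2

Expand each factor separately, then convolve coefficients.
f(0) = 0
f′(0) = 0
f′′(0) = 3
So c_2 = f′′(0)/2! = 3/2.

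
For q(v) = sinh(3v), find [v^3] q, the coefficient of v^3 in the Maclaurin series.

9/2

q(0) = 0
q′(0) = 3
q′′(0) = 0
q′′′(0) = 27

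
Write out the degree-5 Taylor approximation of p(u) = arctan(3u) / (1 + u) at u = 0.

213*u^5/5 + 6*u^4 - 6*u^3 - 3*u^2 + 3*u

Write out both Maclaurin series and multiply, keeping only the needed powers.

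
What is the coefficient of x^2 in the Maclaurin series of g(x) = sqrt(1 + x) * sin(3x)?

Write out both Maclaurin series and multiply, keeping only the needed powers.
[x^0] = 0;  [x^1] = 3;  [x^2] = 3/2.

3/2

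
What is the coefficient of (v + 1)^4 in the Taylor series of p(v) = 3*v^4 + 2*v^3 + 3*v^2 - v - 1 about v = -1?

3

p(-1) = 4
p′(-1) = -13
p′′(-1) = 30
p′′′(-1) = -60
p^(4)(-1) = 72
So c_4 = p^(4)(-1)/4! = 3.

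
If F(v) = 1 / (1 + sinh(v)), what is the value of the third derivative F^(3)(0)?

Use the geometric series for the reciprocal, then substitute.
The coefficient of v^3 in the expansion is -7/6, so F′′′(0) = 3! * (-7/6) = -7.

-7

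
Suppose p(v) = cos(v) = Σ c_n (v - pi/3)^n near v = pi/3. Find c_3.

Compute the successive derivatives at the expansion point and divide by k!.
p(pi/3) = 1/2
p′(pi/3) = -sqrt(3)/2
p′′(pi/3) = -1/2
p′′′(pi/3) = sqrt(3)/2
So c_3 = p′′′(pi/3)/3! = sqrt(3)/12.

sqrt(3)/12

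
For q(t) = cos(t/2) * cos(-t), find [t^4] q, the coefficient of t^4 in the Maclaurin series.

41/384

Multiply the two series term by term and collect like powers.
q(0) = 1
q′(0) = 0
q′′(0) = -5/4
q′′′(0) = 0
q^(4)(0) = 41/16
Dividing each by k! gives the coefficients c_0, ..., c_4.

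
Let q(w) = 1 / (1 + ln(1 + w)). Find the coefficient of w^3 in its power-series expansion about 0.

Write 1/(1+u) = 1 - u + u^2 - u^3 + ... and substitute the series for u.
q(0) = 1
q′(0) = -1
q′′(0) = 3
q′′′(0) = -14

-7/3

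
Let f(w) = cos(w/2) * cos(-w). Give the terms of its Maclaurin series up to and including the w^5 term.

41*w^4/384 - 5*w^2/8 + 1

Take the Cauchy product of the two expansions.
f(0) = 1
f′(0) = 0
f′′(0) = -5/4
f′′′(0) = 0
f^(4)(0) = 41/16
f^(5)(0) = 0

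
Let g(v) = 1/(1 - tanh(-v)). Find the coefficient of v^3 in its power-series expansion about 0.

Let u equal the inner series; expand the outer function in u and truncate.

-2/3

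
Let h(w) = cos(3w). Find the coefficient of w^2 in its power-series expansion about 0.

-9/2

h(0) = 1
h′(0) = 0
h′′(0) = -9
So c_2 = h′′(0)/2! = -9/2.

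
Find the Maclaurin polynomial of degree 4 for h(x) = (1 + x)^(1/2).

-5*x^4/128 + x^3/16 - x^2/8 + x/2 + 1

Apply the Taylor formula c_k = f^(k)(a)/k!.
[x^0] = 1;  [x^1] = 1/2;  [x^2] = -1/8;  [x^3] = 1/16;  [x^4] = -5/128.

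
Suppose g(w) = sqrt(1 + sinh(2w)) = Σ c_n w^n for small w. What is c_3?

Substitute the inner expansion into the outer series and collect powers.

7/6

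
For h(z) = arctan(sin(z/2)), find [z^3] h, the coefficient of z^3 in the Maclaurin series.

Substitute the inner expansion into the outer series and collect powers.
h(0) = 0
h′(0) = 1/2
h′′(0) = 0
h′′′(0) = -3/8

-1/16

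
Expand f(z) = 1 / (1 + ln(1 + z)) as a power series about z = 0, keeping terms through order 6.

3289*z^6/360 - 347*z^5/60 + 11*z^4/3 - 7*z^3/3 + 3*z^2/2 - z + 1

Write 1/(1+u) = 1 - u + u^2 - u^3 + ... and substitute the series for u.
f(0) = 1
f′(0) = -1
f′′(0) = 3
f′′′(0) = -14
f^(4)(0) = 88
f^(5)(0) = -694
f^(6)(0) = 6578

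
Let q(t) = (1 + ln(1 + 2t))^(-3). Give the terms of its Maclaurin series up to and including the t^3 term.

Plug the Maclaurin series of the inner function into that of the outer and collect terms.
[t^0] = 1;  [t^1] = -6;  [t^2] = 30;  [t^3] = -136.

-136*t^3 + 30*t^2 - 6*t + 1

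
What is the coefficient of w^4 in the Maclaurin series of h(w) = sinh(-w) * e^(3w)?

Write out both Maclaurin series and multiply, keeping only the needed powers.
h(0) = 0
h′(0) = -1
h′′(0) = -6
h′′′(0) = -28
h^(4)(0) = -120

-5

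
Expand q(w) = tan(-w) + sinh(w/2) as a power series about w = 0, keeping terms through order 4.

Expand each term separately and add.

-5*w^3/16 - w/2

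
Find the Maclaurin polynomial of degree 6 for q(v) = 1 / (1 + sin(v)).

Use the geometric series for the reciprocal, then substitute.
q(0) = 1
q′(0) = -1
q′′(0) = 2
q′′′(0) = -5
q^(4)(0) = 16
q^(5)(0) = -61
q^(6)(0) = 272

17*v^6/45 - 61*v^5/120 + 2*v^4/3 - 5*v^3/6 + v^2 - v + 1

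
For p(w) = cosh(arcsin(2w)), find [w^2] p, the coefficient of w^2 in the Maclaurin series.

Let u equal the inner series; expand the outer function in u and truncate.
p(0) = 1
p′(0) = 0
p′′(0) = 4

2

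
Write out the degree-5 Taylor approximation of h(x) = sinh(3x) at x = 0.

h(0) = 0
h′(0) = 3
h′′(0) = 0
h′′′(0) = 27
h^(4)(0) = 0
h^(5)(0) = 243

81*x^5/40 + 9*x^3/2 + 3*x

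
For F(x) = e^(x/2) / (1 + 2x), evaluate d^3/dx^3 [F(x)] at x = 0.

Write out both Maclaurin series and multiply, keeping only the needed powers.
The coefficient of x^3 in the expansion is -299/48, so F′′′(0) = 3! * (-299/48) = -299/8.

-299/8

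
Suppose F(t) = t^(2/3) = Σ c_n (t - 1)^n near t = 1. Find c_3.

F(1) = 1
F′(1) = 2/3
F′′(1) = -2/9
F′′′(1) = 8/27
So c_3 = F′′′(1)/3! = 4/81.

4/81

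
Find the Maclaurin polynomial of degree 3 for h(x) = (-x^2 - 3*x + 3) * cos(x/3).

x^3/6 - 7*x^2/6 - 3*x + 3

Shift and add copies of the series according to the polynomial's terms.
h(0) = 3
h′(0) = -3
h′′(0) = -7/3
h′′′(0) = 1
Then c_k = h^(k)(0)/k! gives each Taylor coefficient.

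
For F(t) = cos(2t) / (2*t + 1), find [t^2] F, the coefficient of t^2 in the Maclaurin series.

2

Multiply the numerator's expansion by the denominator's geometric series.
So c_2 = F′′(0)/2! = 2.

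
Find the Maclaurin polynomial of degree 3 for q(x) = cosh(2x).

2*x^2 + 1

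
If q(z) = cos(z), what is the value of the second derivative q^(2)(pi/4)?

From the series, [(z - pi/4)^2] q = -sqrt(2)/4; multiply by 2! = 2 to get -sqrt(2)/2.

-sqrt(2)/2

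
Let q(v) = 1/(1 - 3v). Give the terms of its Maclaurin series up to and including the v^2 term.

9*v^2 + 3*v + 1

Apply the Taylor formula c_k = f^(k)(a)/k!.
q(0) = 1
q′(0) = 3
q′′(0) = 18
Dividing each by k! gives the coefficients c_0, ..., c_2.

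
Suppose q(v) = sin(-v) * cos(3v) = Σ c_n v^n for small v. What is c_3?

14/3

Expand each factor separately, then convolve coefficients.
q(0) = 0
q′(0) = -1
q′′(0) = 0
q′′′(0) = 28
So c_3 = q′′′(0)/3! = 14/3.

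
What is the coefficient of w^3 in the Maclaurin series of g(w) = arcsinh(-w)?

1/6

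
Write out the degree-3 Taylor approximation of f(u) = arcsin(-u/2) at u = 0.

f(0) = 0
f′(0) = -1/2
f′′(0) = 0
f′′′(0) = -1/8

-u^3/48 - u/2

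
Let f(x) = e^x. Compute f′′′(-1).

Use the known series and substitute for the argument.
The coefficient of (x + 1)^3 in the expansion is e^(-1)/6, so f′′′(-1) = 3! * (e^(-1)/6) = e^(-1).

e^(-1)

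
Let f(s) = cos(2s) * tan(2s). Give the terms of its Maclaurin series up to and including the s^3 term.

Multiply the two series term by term and collect like powers.
f(0) = 0
f′(0) = 2
f′′(0) = 0
f′′′(0) = -8
Then c_k = f^(k)(0)/k! gives each Taylor coefficient.

-4*s^3/3 + 2*s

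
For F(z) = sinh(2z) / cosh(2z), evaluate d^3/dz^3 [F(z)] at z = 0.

Write the quotient as an unknown series and match coefficients against numerator = denominator · series.
The coefficient of z^3 in the expansion is -8/3, so F′′′(0) = 3! * (-8/3) = -16.

-16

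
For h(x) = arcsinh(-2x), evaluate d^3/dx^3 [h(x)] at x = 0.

8

The coefficient of x^3 in the expansion is 4/3, so h′′′(0) = 3! * (4/3) = 8.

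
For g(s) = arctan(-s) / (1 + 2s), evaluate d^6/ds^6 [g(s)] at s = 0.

Take the Cauchy product of the two expansions.
From the series, [s^6] g = 446/15; multiply by 6! = 720 to get 21408.

21408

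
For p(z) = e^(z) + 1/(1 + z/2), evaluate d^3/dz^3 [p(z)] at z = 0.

1/4

Combine the two series term by term.
The coefficient of z^3 in the expansion is 1/24, so p′′′(0) = 3! * (1/24) = 1/4.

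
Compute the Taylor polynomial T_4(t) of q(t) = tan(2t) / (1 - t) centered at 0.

Expand each factor separately, then convolve coefficients.
[t^0] = 0;  [t^1] = 2;  [t^2] = 2;  [t^3] = 14/3;  [t^4] = 14/3.

14*t^4/3 + 14*t^3/3 + 2*t^2 + 2*t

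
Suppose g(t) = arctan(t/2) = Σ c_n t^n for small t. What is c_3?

g(0) = 0
g′(0) = 1/2
g′′(0) = 0
g′′′(0) = -1/4
Then c_k = g^(k)(0)/k! gives each Taylor coefficient.

-1/24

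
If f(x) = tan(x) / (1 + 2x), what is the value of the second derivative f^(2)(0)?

Write out both Maclaurin series and multiply, keeping only the needed powers.
The coefficient of x^2 in the expansion is -2, so f′′(0) = 2! * (-2) = -4.

-4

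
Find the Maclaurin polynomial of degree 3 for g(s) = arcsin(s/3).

s^3/162 + s/3

g(0) = 0
g′(0) = 1/3
g′′(0) = 0
g′′′(0) = 1/27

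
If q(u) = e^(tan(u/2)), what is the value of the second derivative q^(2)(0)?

1/4

Compose series: expand the inner function first, then feed it into the outer expansion.
The coefficient of u^2 in the expansion is 1/8, so q′′(0) = 2! * (1/8) = 1/4.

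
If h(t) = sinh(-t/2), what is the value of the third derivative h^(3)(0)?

From the series, [t^3] h = -1/48; multiply by 3! = 6 to get -1/8.

-1/8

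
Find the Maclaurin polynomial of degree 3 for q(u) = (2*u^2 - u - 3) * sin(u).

Distribute the polynomial across the series and collect like powers.
[u^0] = 0;  [u^1] = -3;  [u^2] = -1;  [u^3] = 5/2.

5*u^3/2 - u^2 - 3*u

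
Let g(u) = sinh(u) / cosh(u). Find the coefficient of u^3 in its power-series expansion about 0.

Write the quotient as an unknown series and match coefficients against numerator = denominator · series.
g(0) = 0
g′(0) = 1
g′′(0) = 0
g′′′(0) = -2

-1/3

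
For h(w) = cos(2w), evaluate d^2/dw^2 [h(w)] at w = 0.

-4

From the series, [w^2] h = -2; multiply by 2! = 2 to get -4.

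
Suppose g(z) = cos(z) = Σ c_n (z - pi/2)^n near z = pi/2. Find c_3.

[(z - pi/2)^0] = 0;  [(z - pi/2)^1] = -1;  [(z - pi/2)^2] = 0;  [(z - pi/2)^3] = 1/6.
So c_3 = g′′′(pi/2)/3! = 1/6.

1/6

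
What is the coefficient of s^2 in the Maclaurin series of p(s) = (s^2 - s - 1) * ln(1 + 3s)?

3/2

Shift and add copies of the series according to the polynomial's terms.
p(0) = 0
p′(0) = -3
p′′(0) = 3
So c_2 = p′′(0)/2! = 3/2.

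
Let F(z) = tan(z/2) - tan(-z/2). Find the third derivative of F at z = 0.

Add the two expansions coefficient-wise.
The coefficient of z^3 in the expansion is 1/12, so F′′′(0) = 3! * (1/12) = 1/2.

1/2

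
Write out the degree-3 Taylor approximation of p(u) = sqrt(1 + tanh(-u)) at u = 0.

5*u^3/48 - u^2/8 - u/2 + 1

Compose series: expand the inner function first, then feed it into the outer expansion.
p(0) = 1
p′(0) = -1/2
p′′(0) = -1/4
p′′′(0) = 5/8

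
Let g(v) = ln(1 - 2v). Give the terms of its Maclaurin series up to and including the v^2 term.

-2*v^2 - 2*v

Compute the successive derivatives at the expansion point and divide by k!.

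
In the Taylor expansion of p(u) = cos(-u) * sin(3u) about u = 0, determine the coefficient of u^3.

-6

Expand each factor separately, then convolve coefficients.
[u^0] = 0;  [u^1] = 3;  [u^2] = 0;  [u^3] = -6.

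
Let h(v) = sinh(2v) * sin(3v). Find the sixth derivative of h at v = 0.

-828

Multiply the two series term by term and collect like powers.
From the series, [v^6] h = -23/20; multiply by 6! = 720 to get -828.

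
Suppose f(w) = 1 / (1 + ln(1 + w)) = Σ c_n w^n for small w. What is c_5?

-347/60

Expand as Σ (-1)^k u^k with u equal to the inner function's series.
[w^0] = 1;  [w^1] = -1;  [w^2] = 3/2;  [w^3] = -7/3;  [w^4] = 11/3;  [w^5] = -347/60.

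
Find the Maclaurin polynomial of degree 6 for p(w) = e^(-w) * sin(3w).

-13*w^6/10 - w^5/10 + 4*w^4 - 3*w^3 - 3*w^2 + 3*w

Expand each factor separately, then convolve coefficients.
[w^0] = 0;  [w^1] = 3;  [w^2] = -3;  [w^3] = -3;  [w^4] = 4;  [w^5] = -1/10;  [w^6] = -13/10.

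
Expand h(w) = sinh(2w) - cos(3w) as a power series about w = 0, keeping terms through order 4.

Combine the two series term by term.
[w^0] = -1;  [w^1] = 2;  [w^2] = 9/2;  [w^3] = 4/3;  [w^4] = -27/8.

-27*w^4/8 + 4*w^3/3 + 9*w^2/2 + 2*w - 1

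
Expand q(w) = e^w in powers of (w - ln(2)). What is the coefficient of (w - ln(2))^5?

Differentiate repeatedly and evaluate at the center.
[(w - ln(2))^0] = 2;  [(w - ln(2))^1] = 2;  [(w - ln(2))^2] = 1;  [(w - ln(2))^3] = 1/3;  [(w - ln(2))^4] = 1/12;  [(w - ln(2))^5] = 1/60.

1/60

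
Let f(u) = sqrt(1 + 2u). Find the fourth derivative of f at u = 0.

From the series, [u^4] f = -5/8; multiply by 4! = 24 to get -15.

-15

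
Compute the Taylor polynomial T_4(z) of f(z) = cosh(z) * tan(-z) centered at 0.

Expand each factor separately, then convolve coefficients.
f(0) = 0
f′(0) = -1
f′′(0) = 0
f′′′(0) = -5
f^(4)(0) = 0
Then c_k = f^(k)(0)/k! gives each Taylor coefficient.

-5*z^3/6 - z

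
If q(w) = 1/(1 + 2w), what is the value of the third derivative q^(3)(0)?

-48

From the series, [w^3] q = -8; multiply by 3! = 6 to get -48.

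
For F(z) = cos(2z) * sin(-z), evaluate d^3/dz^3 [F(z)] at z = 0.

Multiply the two series term by term and collect like powers.
From the series, [z^3] F = 13/6; multiply by 3! = 6 to get 13.

13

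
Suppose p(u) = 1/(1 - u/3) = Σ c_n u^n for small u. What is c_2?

p(0) = 1
p′(0) = 1/3
p′′(0) = 2/9
Then c_k = p^(k)(0)/k! gives each Taylor coefficient.

1/9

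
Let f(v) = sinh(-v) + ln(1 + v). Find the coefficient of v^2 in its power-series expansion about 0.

-1/2

Combine the two series term by term.
[v^0] = 0;  [v^1] = 0;  [v^2] = -1/2.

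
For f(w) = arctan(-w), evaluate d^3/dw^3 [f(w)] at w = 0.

The coefficient of w^3 in the expansion is 1/3, so f′′′(0) = 3! * (1/3) = 2.

2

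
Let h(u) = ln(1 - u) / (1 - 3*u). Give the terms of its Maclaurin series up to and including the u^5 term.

-1969*u^5/20 - 131*u^4/4 - 65*u^3/6 - 7*u^2/2 - u

Use 1/(1 - r) = Σ r^k on the denominator, then take the Cauchy product.
h(0) = 0
h′(0) = -1
h′′(0) = -7
h′′′(0) = -65
h^(4)(0) = -786
h^(5)(0) = -11814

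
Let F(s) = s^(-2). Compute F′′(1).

6

The coefficient of (s - 1)^2 in the expansion is 3, so F′′(1) = 2! * (3) = 6.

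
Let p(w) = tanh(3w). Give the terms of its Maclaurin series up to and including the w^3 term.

Compute the successive derivatives at the expansion point and divide by k!.
p(0) = 0
p′(0) = 3
p′′(0) = 0
p′′′(0) = -54
The Taylor polynomial is Σ p^(k)(0)/k! · w^k.

-9*w^3 + 3*w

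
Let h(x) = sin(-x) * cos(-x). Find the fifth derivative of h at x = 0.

Write out both Maclaurin series and multiply, keeping only the needed powers.
From the series, [x^5] h = -2/15; multiply by 5! = 120 to get -16.

-16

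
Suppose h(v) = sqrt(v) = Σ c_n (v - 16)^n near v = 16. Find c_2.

-1/512

Use the known series and substitute for the argument.
h(16) = 4
h′(16) = 1/8
h′′(16) = -1/256
So c_2 = h′′(16)/2! = -1/512.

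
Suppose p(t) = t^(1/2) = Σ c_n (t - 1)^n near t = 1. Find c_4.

-5/128

p(1) = 1
p′(1) = 1/2
p′′(1) = -1/4
p′′′(1) = 3/8
p^(4)(1) = -15/16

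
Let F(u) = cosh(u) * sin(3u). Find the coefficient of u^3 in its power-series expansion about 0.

-3

Multiply the two series term by term and collect like powers.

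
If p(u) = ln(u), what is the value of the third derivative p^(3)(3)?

Differentiate repeatedly and evaluate at the center.
From the series, [(u - 3)^3] p = 1/81; multiply by 3! = 6 to get 2/27.

2/27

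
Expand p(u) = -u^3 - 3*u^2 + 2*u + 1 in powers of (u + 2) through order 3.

Differentiate repeatedly and evaluate at the center.
p(-2) = -7
p′(-2) = 2
p′′(-2) = 6
p′′′(-2) = -6
Then c_k = p^(k)(-2)/k! gives each Taylor coefficient.

-(u + 2)^3 + 3*(u + 2)^2 + 2*(u + 2) - 7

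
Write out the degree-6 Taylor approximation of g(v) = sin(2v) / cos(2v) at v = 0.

Write the quotient as an unknown series and match coefficients against numerator = denominator · series.
g(0) = 0
g′(0) = 2
g′′(0) = 0
g′′′(0) = 16
g^(4)(0) = 0
g^(5)(0) = 512
g^(6)(0) = 0
Dividing each by k! gives the coefficients c_0, ..., c_6.

64*v^5/15 + 8*v^3/3 + 2*v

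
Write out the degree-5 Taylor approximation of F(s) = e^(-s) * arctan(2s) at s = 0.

Write out both Maclaurin series and multiply, keeping only the needed powers.
[s^0] = 0;  [s^1] = 2;  [s^2] = -2;  [s^3] = -5/3;  [s^4] = 7/3;  [s^5] = 103/20.

103*s^5/20 + 7*s^4/3 - 5*s^3/3 - 2*s^2 + 2*s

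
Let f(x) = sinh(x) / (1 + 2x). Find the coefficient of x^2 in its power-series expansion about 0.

Multiply the two series term by term and collect like powers.
[x^0] = 0;  [x^1] = 1;  [x^2] = -2.

-2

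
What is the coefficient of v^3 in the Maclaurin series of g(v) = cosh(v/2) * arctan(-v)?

Write out both Maclaurin series and multiply, keeping only the needed powers.
g(0) = 0
g′(0) = -1
g′′(0) = 0
g′′′(0) = 5/4
So c_3 = g′′′(0)/3! = 5/24.

5/24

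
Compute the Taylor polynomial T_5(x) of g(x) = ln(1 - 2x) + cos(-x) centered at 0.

-32*x^5/5 - 95*x^4/24 - 8*x^3/3 - 5*x^2/2 - 2*x + 1

Combine the two series term by term.
[x^0] = 1;  [x^1] = -2;  [x^2] = -5/2;  [x^3] = -8/3;  [x^4] = -95/24;  [x^5] = -32/5.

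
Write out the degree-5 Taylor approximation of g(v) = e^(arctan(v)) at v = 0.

v^5/24 - 7*v^4/24 - v^3/6 + v^2/2 + v + 1

Substitute the inner expansion into the outer series and collect powers.
g(0) = 1
g′(0) = 1
g′′(0) = 1
g′′′(0) = -1
g^(4)(0) = -7
g^(5)(0) = 5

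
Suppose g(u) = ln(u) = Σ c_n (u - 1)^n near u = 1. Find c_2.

Differentiate repeatedly and evaluate at the center.
g(1) = 0
g′(1) = 1
g′′(1) = -1
So c_2 = g′′(1)/2! = -1/2.

-1/2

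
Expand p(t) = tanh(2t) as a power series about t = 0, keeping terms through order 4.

p(0) = 0
p′(0) = 2
p′′(0) = 0
p′′′(0) = -16
p^(4)(0) = 0

-8*t^3/3 + 2*t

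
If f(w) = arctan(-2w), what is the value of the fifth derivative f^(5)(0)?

-768

Use the known series and substitute for the argument.
From the series, [w^5] f = -32/5; multiply by 5! = 120 to get -768.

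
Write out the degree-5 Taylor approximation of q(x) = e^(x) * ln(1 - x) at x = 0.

-89*x^5/120 - x^4 - 4*x^3/3 - 3*x^2/2 - x

Multiply the two series term by term and collect like powers.
q(0) = 0
q′(0) = -1
q′′(0) = -3
q′′′(0) = -8
q^(4)(0) = -24
q^(5)(0) = -89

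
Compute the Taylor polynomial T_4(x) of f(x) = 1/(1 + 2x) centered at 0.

Differentiate repeatedly and evaluate at the center.
f(0) = 1
f′(0) = -2
f′′(0) = 8
f′′′(0) = -48
f^(4)(0) = 384

16*x^4 - 8*x^3 + 4*x^2 - 2*x + 1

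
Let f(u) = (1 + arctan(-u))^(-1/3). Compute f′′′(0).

10/27

Let u equal the inner series; expand the outer function in u and truncate.
From the series, [u^3] f = 5/81; multiply by 3! = 6 to get 10/27.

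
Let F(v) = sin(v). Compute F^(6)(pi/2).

From the series, [(v - pi/2)^6] F = -1/720; multiply by 6! = 720 to get -1.

-1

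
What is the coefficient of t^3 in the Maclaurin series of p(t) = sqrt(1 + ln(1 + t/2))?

Plug the Maclaurin series of the inner function into that of the outer and collect terms.

17/384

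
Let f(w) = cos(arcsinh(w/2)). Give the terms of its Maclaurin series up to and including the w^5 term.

5*w^4/384 - w^2/8 + 1

Substitute the inner expansion into the outer series and collect powers.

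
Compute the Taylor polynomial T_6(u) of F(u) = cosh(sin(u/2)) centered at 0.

-u^6/15360 - u^4/128 + u^2/8 + 1

Let u equal the inner series; expand the outer function in u and truncate.
F(0) = 1
F′(0) = 0
F′′(0) = 1/4
F′′′(0) = 0
F^(4)(0) = -3/16
F^(5)(0) = 0
F^(6)(0) = -3/64
Dividing each by k! gives the coefficients c_0, ..., c_6.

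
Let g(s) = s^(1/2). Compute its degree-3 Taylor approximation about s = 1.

(s - 1)^3/16 - (s - 1)^2/8 + (s - 1)/2 + 1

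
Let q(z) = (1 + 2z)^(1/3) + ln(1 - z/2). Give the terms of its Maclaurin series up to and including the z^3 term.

Add the two expansions coefficient-wise.
q(0) = 1
q′(0) = 1/6
q′′(0) = -41/36
q′′′(0) = 293/108
The Taylor polynomial is Σ q^(k)(0)/k! · z^k.

293*z^3/648 - 41*z^2/72 + z/6 + 1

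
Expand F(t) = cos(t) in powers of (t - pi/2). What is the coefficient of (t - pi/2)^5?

Use the known series and substitute for the argument.
[(t - pi/2)^0] = 0;  [(t - pi/2)^1] = -1;  [(t - pi/2)^2] = 0;  [(t - pi/2)^3] = 1/6;  [(t - pi/2)^4] = 0;  [(t - pi/2)^5] = -1/120.

-1/120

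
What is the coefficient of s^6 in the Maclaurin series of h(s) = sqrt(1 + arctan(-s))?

Substitute the inner expansion into the outer series and collect powers.
h(0) = 1
h′(0) = -1/2
h′′(0) = -1/4
h′′′(0) = 5/8
h^(4)(0) = 17/16
h^(5)(0) = -249/32
h^(6)(0) = -1489/64
So c_6 = h^(6)(0)/6! = -1489/46080.

-1489/46080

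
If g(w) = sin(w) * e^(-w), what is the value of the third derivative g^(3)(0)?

2

Take the Cauchy product of the two expansions.
From the series, [w^3] g = 1/3; multiply by 3! = 6 to get 2.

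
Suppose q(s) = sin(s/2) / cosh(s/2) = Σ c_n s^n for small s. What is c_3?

Divide the numerator series by the denominator series (power-series long division).
[s^0] = 0;  [s^1] = 1/2;  [s^2] = 0;  [s^3] = -1/12.

-1/12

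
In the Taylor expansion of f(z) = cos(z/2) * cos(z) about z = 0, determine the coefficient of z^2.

Write out both Maclaurin series and multiply, keeping only the needed powers.
[z^0] = 1;  [z^1] = 0;  [z^2] = -5/8.
So c_2 = f′′(0)/2! = -5/8.

-5/8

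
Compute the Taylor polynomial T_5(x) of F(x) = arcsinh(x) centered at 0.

3*x^5/40 - x^3/6 + x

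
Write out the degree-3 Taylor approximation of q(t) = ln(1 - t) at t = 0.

-t^3/3 - t^2/2 - t

q(0) = 0
q′(0) = -1
q′′(0) = -1
q′′′(0) = -2
Dividing each by k! gives the coefficients c_0, ..., c_3.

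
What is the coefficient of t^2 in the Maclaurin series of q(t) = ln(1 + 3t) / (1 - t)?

-3/2

Take the Cauchy product of the two expansions.
[t^0] = 0;  [t^1] = 3;  [t^2] = -3/2.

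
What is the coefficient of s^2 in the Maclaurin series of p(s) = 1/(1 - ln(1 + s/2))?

1/8

Plug the Maclaurin series of the inner function into that of the outer and collect terms.
p(0) = 1
p′(0) = 1/2
p′′(0) = 1/4
The Taylor polynomial is Σ p^(k)(0)/k! · s^k.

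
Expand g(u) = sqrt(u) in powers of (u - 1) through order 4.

g(1) = 1
g′(1) = 1/2
g′′(1) = -1/4
g′′′(1) = 3/8
g^(4)(1) = -15/16

-5*(u - 1)^4/128 + (u - 1)^3/16 - (u - 1)^2/8 + (u - 1)/2 + 1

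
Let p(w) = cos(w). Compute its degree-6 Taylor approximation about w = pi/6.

-sqrt(3)*(w - pi/6)^6/1440 - (w - pi/6)^5/240 + sqrt(3)*(w - pi/6)^4/48 + (w - pi/6)^3/12 - sqrt(3)*(w - pi/6)^2/4 - (w - pi/6)/2 + sqrt(3)/2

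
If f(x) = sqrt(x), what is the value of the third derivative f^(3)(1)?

3/8

Use the known series and substitute for the argument.
The coefficient of (x - 1)^3 in the expansion is 1/16, so f′′′(1) = 3! * (1/16) = 3/8.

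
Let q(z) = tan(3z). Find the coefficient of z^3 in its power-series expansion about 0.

9

Use the known series and substitute for the argument.
[z^0] = 0;  [z^1] = 3;  [z^2] = 0;  [z^3] = 9.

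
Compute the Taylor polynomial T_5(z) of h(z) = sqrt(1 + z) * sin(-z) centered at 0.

19*z^5/1920 + z^4/48 + 7*z^3/24 - z^2/2 - z

Multiply the two series term by term and collect like powers.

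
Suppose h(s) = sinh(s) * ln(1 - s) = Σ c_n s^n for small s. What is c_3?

Take the Cauchy product of the two expansions.
[s^0] = 0;  [s^1] = 0;  [s^2] = -1;  [s^3] = -1/2.

-1/2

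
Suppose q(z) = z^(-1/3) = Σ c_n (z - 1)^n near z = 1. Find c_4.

35/243

c_4 = q^(4)(1)/4! = 35/243.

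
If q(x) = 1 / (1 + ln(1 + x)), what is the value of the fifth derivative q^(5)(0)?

-694

Use the geometric series for the reciprocal, then substitute.
From the series, [x^5] q = -347/60; multiply by 5! = 120 to get -694.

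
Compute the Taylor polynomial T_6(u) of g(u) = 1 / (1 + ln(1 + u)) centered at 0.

Write 1/(1+u) = 1 - u + u^2 - u^3 + ... and substitute the series for u.

3289*u^6/360 - 347*u^5/60 + 11*u^4/3 - 7*u^3/3 + 3*u^2/2 - u + 1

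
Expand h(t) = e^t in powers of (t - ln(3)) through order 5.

h(ln(3)) = 3
h′(ln(3)) = 3
h′′(ln(3)) = 3
h′′′(ln(3)) = 3
h^(4)(ln(3)) = 3
h^(5)(ln(3)) = 3

(t - ln(3))^5/40 + (t - ln(3))^4/8 + (t - ln(3))^3/2 + 3*(t - ln(3))^2/2 + 3*(t - ln(3)) + 3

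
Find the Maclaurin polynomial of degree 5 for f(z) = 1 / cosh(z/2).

5*z^4/384 - z^2/8 + 1

Divide the numerator series by the denominator series (power-series long division).
f(0) = 1
f′(0) = 0
f′′(0) = -1/4
f′′′(0) = 0
f^(4)(0) = 5/16
f^(5)(0) = 0
Dividing each by k! gives the coefficients c_0, ..., c_5.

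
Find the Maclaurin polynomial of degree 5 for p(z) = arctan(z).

z^5/5 - z^3/3 + z

Apply the Taylor formula c_k = f^(k)(a)/k!.
p(0) = 0
p′(0) = 1
p′′(0) = 0
p′′′(0) = -2
p^(4)(0) = 0
p^(5)(0) = 24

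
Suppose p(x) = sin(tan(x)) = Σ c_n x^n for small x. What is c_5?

Compose series: expand the inner function first, then feed it into the outer expansion.
So c_5 = p^(5)(0)/5! = -1/40.

-1/40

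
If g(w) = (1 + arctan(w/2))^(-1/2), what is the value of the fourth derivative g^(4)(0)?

Let u equal the inner series; expand the outer function in u and truncate.
The coefficient of w^4 in the expansion is 3/2048, so g^(4)(0) = 4! * (3/2048) = 9/256.

9/256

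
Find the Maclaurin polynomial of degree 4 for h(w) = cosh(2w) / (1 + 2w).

74*w^4/3 - 12*w^3 + 6*w^2 - 2*w + 1

Expand each factor separately, then convolve coefficients.
h(0) = 1
h′(0) = -2
h′′(0) = 12
h′′′(0) = -72
h^(4)(0) = 592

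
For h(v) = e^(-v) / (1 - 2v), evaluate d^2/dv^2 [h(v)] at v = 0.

5

Multiply the two series term by term and collect like powers.
The coefficient of v^2 in the expansion is 5/2, so h′′(0) = 2! * (5/2) = 5.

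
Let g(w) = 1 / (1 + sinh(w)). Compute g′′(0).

2

Write 1/(1+u) = 1 - u + u^2 - u^3 + ... and substitute the series for u.
The coefficient of w^2 in the expansion is 1, so g′′(0) = 2! * (1) = 2.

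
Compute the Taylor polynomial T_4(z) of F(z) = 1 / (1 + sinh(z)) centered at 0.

Expand as Σ (-1)^k u^k with u equal to the inner function's series.
F(0) = 1
F′(0) = -1
F′′(0) = 2
F′′′(0) = -7
F^(4)(0) = 32
Then c_k = F^(k)(0)/k! gives each Taylor coefficient.

4*z^4/3 - 7*z^3/6 + z^2 - z + 1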